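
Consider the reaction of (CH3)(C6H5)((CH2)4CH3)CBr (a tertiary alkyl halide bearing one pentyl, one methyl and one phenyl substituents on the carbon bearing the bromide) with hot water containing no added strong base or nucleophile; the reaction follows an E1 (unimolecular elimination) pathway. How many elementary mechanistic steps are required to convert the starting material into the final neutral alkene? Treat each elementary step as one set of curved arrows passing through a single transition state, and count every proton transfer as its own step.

2

Step 1: Ionisation: the C–Br σ-bond cleaves heterolytically; both bonding electrons depart with Br⁻, leaving a tertiary carbocation at the α-carbon.
(No 1,2-shift: no single shift to an adjacent carbon would give a more stable cation.)
Step 2: Loss of a β-proton to a water molecule of the solvent: the C–H bonding pair collapses toward the cationic carbon to form the C=C π bond, yielding the alkene.
Total: 2 elementary steps.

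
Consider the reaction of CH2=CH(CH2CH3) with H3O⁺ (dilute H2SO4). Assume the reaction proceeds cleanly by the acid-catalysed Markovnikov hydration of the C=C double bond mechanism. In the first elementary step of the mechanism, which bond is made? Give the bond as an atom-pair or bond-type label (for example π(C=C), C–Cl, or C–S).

C–H

Step 1: Protonation of the alkene by H3O⁺: the π bond acts as the nucleophile and picks up H⁺, giving the more stable (Markovnikov) secondary carbocation. H2O is released.
The bond formed in this step is the C–H bond.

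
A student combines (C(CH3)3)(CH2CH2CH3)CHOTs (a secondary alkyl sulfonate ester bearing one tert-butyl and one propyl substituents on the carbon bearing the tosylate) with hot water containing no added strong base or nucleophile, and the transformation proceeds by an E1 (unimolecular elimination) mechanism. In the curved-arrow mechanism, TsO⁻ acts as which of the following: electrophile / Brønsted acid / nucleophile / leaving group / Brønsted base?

Step 1: Unassisted departure of TsO⁻ (taking the C–O bonding pair) generates a secondary carbocation.
TsO⁻ departs with both electrons of the breaking σ-bond — that is the definition of a leaving group.

leaving group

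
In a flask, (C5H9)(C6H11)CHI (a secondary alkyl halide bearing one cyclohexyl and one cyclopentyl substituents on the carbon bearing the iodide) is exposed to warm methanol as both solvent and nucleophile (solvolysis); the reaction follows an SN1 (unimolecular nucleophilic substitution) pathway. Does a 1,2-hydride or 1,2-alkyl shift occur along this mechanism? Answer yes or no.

yes

The first-formed carbocation is secondary.
The adjacent cyclohexyl carbon already bears 2 other carbon substituents and has a hydrogen to migrate; after a 1,2-hydride shift from that carbon the positive charge sits on a tertiary centre.
Tertiary is more stable than secondary, so the shift occurs.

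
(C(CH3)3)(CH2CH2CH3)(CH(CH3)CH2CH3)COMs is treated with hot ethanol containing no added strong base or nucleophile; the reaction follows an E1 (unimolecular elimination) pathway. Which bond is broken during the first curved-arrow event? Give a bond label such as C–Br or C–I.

Step 1: The C–O bond breaks with both electrons going to the mesylate; MsO⁻ leaves and a tertiary carbocation remains.
The bond broken in this step is the C–O bond.

C–O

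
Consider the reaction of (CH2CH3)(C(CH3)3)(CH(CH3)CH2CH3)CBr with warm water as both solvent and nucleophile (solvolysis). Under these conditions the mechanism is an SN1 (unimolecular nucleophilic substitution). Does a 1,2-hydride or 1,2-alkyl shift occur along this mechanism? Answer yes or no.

no

The first-formed carbocation is tertiary.
No single 1,2-shift to an adjacent carbon would produce a more-substituted cation than the one already present, so no rearrangement occurs.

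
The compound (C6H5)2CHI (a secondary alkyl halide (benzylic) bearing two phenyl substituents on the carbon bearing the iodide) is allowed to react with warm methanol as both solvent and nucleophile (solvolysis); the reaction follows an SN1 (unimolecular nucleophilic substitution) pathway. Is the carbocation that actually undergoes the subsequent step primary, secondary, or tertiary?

Step 1: The C–I bond breaks with both electrons going to the iodide; I⁻ leaves and a secondary carbocation remains.
No single 1,2-shift to an adjacent carbon would give a more-substituted cation, so no rearrangement occurs.

secondary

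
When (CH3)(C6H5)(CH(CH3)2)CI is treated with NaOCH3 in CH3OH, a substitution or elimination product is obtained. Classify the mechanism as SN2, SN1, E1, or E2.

Conditions: a strong base with a tertiary substrate bearing a β-hydrogen.
These conditions are the textbook signature of the E2 pathway.
A strong (often hindered) base removes a β-H in concert with loss of the leaving group — bimolecular elimination.

E2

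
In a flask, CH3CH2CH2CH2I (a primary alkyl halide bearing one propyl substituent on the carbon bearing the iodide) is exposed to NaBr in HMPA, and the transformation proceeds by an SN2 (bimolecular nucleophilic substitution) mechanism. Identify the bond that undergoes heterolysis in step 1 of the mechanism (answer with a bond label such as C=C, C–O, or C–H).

Step 1: Backside attack by Br⁻ on the carbon bearing the iodide: the new C–Br bond forms as the C–I bond breaks, with Walden inversion at carbon.
The bond broken in this step is the C–I bond.

C–I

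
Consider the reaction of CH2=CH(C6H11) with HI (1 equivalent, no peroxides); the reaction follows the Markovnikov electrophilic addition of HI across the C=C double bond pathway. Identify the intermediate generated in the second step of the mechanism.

Step 1: Protonation of the alkene by HI: the π bond acts as the nucleophile and picks up H⁺, giving the more stable (Markovnikov) secondary carbocation. The H–I bond breaks heterolytically, releasing I⁻.
Step 2: A hydride (H with its bonding pair) migrates from the adjacent cyclohexyl carbon to the cationic centre — a 1,2-hydride shift — upgrading the secondary cation to a tertiary one.
After step 2 the species present is a tertiary carbocation.

tertiary carbocation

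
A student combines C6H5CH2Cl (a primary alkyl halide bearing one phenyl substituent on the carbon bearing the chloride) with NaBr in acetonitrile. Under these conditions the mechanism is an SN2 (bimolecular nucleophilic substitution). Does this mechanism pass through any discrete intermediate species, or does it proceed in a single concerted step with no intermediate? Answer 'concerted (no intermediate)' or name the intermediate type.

concerted (no intermediate)

The bromide nucleophile donates a lone pair from Br to the α-carbon in a backside attack; simultaneously the C–Cl σ-bond breaks and both of its electrons leave with Cl⁻. One concerted step with inversion of configuration.
All bond changes occur in one transition state; no discrete intermediate is formed.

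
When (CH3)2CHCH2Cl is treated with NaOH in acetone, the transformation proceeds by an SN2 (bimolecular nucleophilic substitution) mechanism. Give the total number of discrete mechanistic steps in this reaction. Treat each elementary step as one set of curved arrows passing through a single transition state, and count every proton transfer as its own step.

1

Step 1: Backside attack by OH⁻ on the carbon bearing the chloride: the new C–O bond forms as the C–Cl bond breaks, with Walden inversion at carbon.
Total: 1 elementary step.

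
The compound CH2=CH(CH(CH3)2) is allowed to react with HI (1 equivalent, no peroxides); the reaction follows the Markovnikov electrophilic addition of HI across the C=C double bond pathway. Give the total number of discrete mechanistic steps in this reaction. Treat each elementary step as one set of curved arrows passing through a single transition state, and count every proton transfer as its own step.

3

Step 1: Electrophilic addition begins with the π(C=C) electrons forming a bond to the proton of HI. Following Markovnikov's rule, the resulting cation is secondary. The H–I bond breaks heterolytically, releasing I⁻.
Step 2: A hydride (H with its bonding pair) migrates from the adjacent isopropyl carbon to the cationic centre — a 1,2-hydride shift — upgrading the secondary cation to a tertiary one.
Step 3: Nucleophilic attack by I⁻ on the carbocation completes the addition, giving R–I.
Total: 3 elementary steps.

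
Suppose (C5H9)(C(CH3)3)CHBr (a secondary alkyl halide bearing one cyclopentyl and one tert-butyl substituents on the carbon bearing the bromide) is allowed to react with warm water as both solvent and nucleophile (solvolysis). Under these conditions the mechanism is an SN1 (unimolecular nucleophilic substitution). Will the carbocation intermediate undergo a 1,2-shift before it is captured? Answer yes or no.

yes

The first-formed carbocation is secondary.
The adjacent cyclopentyl carbon already bears 2 other carbon substituents and has a hydrogen to migrate; after a 1,2-hydride shift from that carbon the positive charge sits on a tertiary centre.
Tertiary is more stable than secondary, so the shift occurs.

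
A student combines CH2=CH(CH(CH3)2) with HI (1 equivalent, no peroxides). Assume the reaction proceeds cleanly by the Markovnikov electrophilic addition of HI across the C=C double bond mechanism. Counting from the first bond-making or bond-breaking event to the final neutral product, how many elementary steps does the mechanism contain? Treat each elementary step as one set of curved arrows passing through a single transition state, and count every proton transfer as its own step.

Step 1: Electrophilic addition begins with the π(C=C) electrons forming a bond to the proton of HI. Following Markovnikov's rule, the resulting cation is secondary. The H–I bond breaks heterolytically, releasing I⁻.
Step 2: A hydride (H with its bonding pair) migrates from the adjacent isopropyl carbon to the cationic centre — a 1,2-hydride shift — upgrading the secondary cation to a tertiary one.
Step 3: The I⁻ anion donates a lone pair to the carbocation, forming the new C–I σ-bond and giving the neutral alkyl halide.
Total: 3 elementary steps.

3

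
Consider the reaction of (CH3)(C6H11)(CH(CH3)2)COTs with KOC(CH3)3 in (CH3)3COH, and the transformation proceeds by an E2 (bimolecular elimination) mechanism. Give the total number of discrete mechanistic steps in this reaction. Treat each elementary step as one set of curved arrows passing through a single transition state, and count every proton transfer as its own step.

1

Step 1: Concerted anti-periplanar elimination: (CH3)3CO⁻ abstracts a β-H while TsO⁻ leaves, and the C–H electrons become the new C=C π bond — all in a single transition state.
Total: 1 elementary step.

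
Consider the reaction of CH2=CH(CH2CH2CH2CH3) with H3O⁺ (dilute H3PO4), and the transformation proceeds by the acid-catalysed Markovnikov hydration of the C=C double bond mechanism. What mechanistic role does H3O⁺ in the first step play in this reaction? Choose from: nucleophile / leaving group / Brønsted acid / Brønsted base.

Brønsted acid

Step 1: Electrophilic addition begins with the π(C=C) electrons forming a bond to the proton of H3O⁺. Following Markovnikov's rule, the resulting cation is secondary. H2O is released.
H3O⁺ in the first step donates a proton in a proton-transfer step — a Brønsted acid.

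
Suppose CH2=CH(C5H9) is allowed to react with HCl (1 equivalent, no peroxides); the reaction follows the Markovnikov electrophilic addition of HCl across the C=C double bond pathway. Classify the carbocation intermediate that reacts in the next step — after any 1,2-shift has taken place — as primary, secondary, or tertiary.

Step 1: Protonation of the alkene by HCl: the π bond acts as the nucleophile and picks up H⁺, giving the more stable (Markovnikov) secondary carbocation. The H–Cl bond breaks heterolytically, releasing Cl⁻.
Step 2: Carbocation rearrangement: a 1,2-hydride shift from the adjacent cyclopentyl carbon converts the initially-formed secondary cation into the more stable tertiary cation.
The cation rearranges from secondary to tertiary via a 1,2-hydride shift from the adjacent cyclopentyl carbon; the tertiary cation is what reacts next.

tertiary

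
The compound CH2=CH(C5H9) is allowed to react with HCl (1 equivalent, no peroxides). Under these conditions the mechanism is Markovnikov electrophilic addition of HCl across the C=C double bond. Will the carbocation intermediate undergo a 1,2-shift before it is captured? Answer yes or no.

yes

The first-formed carbocation is secondary.
The adjacent cyclopentyl carbon already bears 2 other carbon substituents and has a hydrogen to migrate; after a 1,2-hydride shift from that carbon the positive charge sits on a tertiary centre.
Tertiary is more stable than secondary, so the shift occurs.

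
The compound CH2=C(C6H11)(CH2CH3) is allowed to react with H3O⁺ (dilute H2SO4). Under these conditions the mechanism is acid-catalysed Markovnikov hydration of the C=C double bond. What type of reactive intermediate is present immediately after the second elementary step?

oxonium ion

Step 1: The π electrons of the C=C bond attack a proton of H3O⁺; Markovnikov addition places the new C–H on the less-substituted alkene carbon, so the positive charge ends up on the more-substituted carbon — a tertiary carbocation. H2O is released.
Step 2: Nucleophilic capture of the cation by H2O produces the protonated alcohol (an oxonium ion).
After step 2 the species present is an oxonium ion.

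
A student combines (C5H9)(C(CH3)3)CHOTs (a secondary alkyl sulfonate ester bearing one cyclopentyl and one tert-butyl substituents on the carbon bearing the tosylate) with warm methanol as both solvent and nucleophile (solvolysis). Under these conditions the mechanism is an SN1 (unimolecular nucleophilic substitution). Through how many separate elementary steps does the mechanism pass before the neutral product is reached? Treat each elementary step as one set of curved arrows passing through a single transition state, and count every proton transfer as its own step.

Step 1: The C–O bond breaks with both electrons going to the tosylate; TsO⁻ leaves and a secondary carbocation remains.
Step 2: Carbocation rearrangement: a 1,2-hydride shift from the adjacent cyclopentyl carbon converts the initially-formed secondary cation into the more stable tertiary cation.
Step 3: A lone pair on the oxygen of CH3OH attacks the carbocation, forming a new C–O σ-bond and an oxonium ion.
Step 4: Deprotonation of the oxonium oxygen by solvent methanol yields the neutral ether.
Total: 4 elementary steps.

4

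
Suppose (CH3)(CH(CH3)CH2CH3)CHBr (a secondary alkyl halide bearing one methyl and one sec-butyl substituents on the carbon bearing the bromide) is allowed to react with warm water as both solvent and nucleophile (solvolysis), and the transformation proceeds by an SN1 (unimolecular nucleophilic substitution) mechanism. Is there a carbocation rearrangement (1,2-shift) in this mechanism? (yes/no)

The first-formed carbocation is secondary.
The adjacent sec-butyl carbon already bears 2 other carbon substituents and has a hydrogen to migrate; after a 1,2-hydride shift from that carbon the positive charge sits on a tertiary centre.
Tertiary is more stable than secondary, so the shift occurs.

yes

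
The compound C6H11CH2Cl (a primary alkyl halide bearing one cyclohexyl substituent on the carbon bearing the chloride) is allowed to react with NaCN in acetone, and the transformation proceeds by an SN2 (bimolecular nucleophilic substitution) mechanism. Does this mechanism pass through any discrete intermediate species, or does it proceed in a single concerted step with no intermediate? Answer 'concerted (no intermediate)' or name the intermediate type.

The cyanide nucleophile donates a lone pair from C to the α-carbon in a backside attack; simultaneously the C–Cl σ-bond breaks and both of its electrons leave with Cl⁻. One concerted step with inversion of configuration.
All bond changes occur in one transition state; no discrete intermediate is formed.

concerted (no intermediate)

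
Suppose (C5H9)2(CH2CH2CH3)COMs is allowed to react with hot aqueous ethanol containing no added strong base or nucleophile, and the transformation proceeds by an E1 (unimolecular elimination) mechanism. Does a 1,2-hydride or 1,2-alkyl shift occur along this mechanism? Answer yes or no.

The first-formed carbocation is tertiary.
No single 1,2-shift to an adjacent carbon would produce a more-substituted cation than the one already present, so no rearrangement occurs.

no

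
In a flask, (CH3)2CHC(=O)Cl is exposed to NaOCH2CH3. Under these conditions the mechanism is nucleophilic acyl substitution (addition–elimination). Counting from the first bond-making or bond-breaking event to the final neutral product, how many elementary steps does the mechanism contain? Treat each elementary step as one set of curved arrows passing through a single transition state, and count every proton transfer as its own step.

2

Step 1: Nucleophilic addition of CH3CH2O⁻ to the acyl carbon breaks the π(C=O) bond and yields a tetrahedral, anionic intermediate.
Step 2: An oxygen lone pair re-forms the C=O π bond as the C–Cl σ-bond breaks; Cl⁻ is expelled.
Total: 2 elementary steps.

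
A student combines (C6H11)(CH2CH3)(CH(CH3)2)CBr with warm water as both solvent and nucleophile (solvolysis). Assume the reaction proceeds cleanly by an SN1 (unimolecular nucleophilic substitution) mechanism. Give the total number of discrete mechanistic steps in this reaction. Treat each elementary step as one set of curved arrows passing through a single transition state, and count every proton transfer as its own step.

Step 1: Rate-determining heterolysis of the C–Br bond gives Br⁻ and a tertiary carbocation.
(No 1,2-shift: no single shift to an adjacent carbon would give a more stable cation.)
Step 2: A lone pair on the oxygen of H2O attacks the carbocation, forming a new C–O σ-bond and an oxonium ion.
Step 3: A second solvent molecule removes the proton on oxygen, giving the neutral alcohol product.
Total: 3 elementary steps.

3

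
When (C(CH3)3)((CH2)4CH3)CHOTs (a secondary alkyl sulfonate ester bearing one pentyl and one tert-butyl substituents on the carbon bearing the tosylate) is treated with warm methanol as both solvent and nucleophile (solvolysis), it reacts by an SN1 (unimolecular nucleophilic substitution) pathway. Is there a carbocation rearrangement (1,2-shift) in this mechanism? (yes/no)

The first-formed carbocation is secondary.
The adjacent tert-butyl carbon has no hydrogen but bears methyl groups; migration of one methyl with its bonding pair (a 1,2-methyl shift) places the charge on a tertiary centre.
Tertiary is more stable than secondary, so the shift occurs.

yes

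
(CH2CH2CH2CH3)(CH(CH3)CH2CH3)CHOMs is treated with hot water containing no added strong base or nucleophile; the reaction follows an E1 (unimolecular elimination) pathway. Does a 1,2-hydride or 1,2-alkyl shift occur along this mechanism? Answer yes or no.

The first-formed carbocation is secondary.
The adjacent sec-butyl carbon already bears 2 other carbon substituents and has a hydrogen to migrate; after a 1,2-hydride shift from that carbon the positive charge sits on a tertiary centre.
Tertiary is more stable than secondary, so the shift occurs.

yes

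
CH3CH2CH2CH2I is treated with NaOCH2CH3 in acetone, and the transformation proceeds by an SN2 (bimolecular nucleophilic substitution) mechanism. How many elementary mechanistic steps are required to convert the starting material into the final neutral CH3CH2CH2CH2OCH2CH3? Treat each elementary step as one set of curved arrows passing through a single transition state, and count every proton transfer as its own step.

Step 1: The ethoxide nucleophile donates a lone pair from O to the α-carbon in a backside attack; simultaneously the C–I σ-bond breaks and both of its electrons leave with I⁻. One concerted step with inversion of configuration.
Total: 1 elementary step.

1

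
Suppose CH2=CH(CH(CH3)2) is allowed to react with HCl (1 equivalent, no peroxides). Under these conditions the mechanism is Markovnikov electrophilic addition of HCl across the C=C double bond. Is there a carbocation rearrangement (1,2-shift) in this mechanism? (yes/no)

yes

The first-formed carbocation is secondary.
The adjacent isopropyl carbon already bears 2 other carbon substituents and has a hydrogen to migrate; after a 1,2-hydride shift from that carbon the positive charge sits on a tertiary centre.
Tertiary is more stable than secondary, so the shift occurs.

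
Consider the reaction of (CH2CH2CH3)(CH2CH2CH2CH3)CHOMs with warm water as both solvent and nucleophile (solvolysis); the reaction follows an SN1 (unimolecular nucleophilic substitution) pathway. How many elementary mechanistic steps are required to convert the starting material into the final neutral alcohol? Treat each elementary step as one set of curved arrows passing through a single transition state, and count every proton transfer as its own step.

3

Step 1: Unassisted departure of MsO⁻ (taking the C–O bonding pair) generates a secondary carbocation.
(No 1,2-shift: no single shift to an adjacent carbon would give a more stable cation.)
Step 2: A lone pair on the oxygen of H2O attacks the carbocation, forming a new C–O σ-bond and an oxonium ion.
Step 3: Proton transfer from the O–H of the oxonium ion to a solvent molecule delivers the neutral alcohol.
Total: 3 elementary steps.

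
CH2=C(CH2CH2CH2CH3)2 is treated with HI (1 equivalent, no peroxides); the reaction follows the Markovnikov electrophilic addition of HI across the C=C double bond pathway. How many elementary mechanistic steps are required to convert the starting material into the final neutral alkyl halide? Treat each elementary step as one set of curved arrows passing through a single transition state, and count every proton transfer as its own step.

2

Step 1: The π electrons of the C=C bond attack a proton of HI; Markovnikov addition places the new C–H on the less-substituted alkene carbon, so the positive charge ends up on the more-substituted carbon — a tertiary carbocation. The H–I bond breaks heterolytically, releasing I⁻.
(No 1,2-shift: no single shift to an adjacent carbon would give a more stable cation.)
Step 2: I⁻ captures the cation: a lone pair on I⁻ fills the empty p orbital, producing the alkyl halide product.
Total: 2 elementary steps.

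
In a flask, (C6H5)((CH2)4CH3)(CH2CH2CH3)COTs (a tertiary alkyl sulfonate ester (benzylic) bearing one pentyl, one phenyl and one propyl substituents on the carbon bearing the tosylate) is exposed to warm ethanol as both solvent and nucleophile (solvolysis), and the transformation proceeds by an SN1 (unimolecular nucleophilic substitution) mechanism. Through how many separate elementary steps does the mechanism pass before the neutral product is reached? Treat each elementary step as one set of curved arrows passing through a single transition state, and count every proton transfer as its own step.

Step 1: Rate-determining heterolysis of the C–O bond gives TsO⁻ and a tertiary carbocation.
(No 1,2-shift: no single shift to an adjacent carbon would give a more stable cation.)
Step 2: A lone pair on the oxygen of CH3CH2OH attacks the carbocation, forming a new C–O σ-bond and an oxonium ion.
Step 3: Proton transfer from the O–H of the oxonium ion to a solvent molecule delivers the neutral ether.
Total: 3 elementary steps.

3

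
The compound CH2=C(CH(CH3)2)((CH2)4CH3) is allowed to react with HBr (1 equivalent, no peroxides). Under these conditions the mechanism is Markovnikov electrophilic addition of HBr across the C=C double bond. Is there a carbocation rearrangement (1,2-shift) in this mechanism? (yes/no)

The first-formed carbocation is tertiary.
No single 1,2-shift to an adjacent carbon would produce a more-substituted cation than the one already present, so no rearrangement occurs.

no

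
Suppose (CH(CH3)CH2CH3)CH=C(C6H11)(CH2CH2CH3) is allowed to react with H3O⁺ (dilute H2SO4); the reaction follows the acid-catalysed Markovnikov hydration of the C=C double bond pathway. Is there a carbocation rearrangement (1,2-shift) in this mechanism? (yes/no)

no

The first-formed carbocation is tertiary.
No single 1,2-shift to an adjacent carbon would produce a more-substituted cation than the one already present, so no rearrangement occurs.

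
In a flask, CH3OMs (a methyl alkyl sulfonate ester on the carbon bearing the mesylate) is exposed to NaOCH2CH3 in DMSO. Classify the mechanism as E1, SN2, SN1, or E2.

Conditions: a methyl substrate with a strong nucleophile in the polar aprotic solvent DMSO.
These conditions are the textbook signature of the SN2 pathway.
An unhindered substrate with a strong nucleophile in a polar aprotic solvent favours one-step backside displacement.

SN2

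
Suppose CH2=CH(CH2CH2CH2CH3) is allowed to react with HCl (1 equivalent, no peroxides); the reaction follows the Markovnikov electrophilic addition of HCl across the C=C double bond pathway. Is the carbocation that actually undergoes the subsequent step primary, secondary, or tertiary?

Step 1: Electrophilic addition begins with the π(C=C) electrons forming a bond to the proton of HCl. Following Markovnikov's rule, the resulting cation is secondary. The H–Cl bond breaks heterolytically, releasing Cl⁻.
No single 1,2-shift to an adjacent carbon would give a more-substituted cation, so no rearrangement occurs.

secondary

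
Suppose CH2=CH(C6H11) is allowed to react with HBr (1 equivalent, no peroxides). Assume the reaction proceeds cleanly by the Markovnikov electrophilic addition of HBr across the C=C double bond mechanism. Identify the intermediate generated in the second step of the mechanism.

Step 1: The π electrons of the C=C bond attack a proton of HBr; Markovnikov addition places the new C–H on the less-substituted alkene carbon, so the positive charge ends up on the more-substituted carbon — a secondary carbocation. The H–Br bond breaks heterolytically, releasing Br⁻.
Step 2: Carbocation rearrangement: a 1,2-hydride shift from the adjacent cyclohexyl carbon converts the initially-formed secondary cation into the more stable tertiary cation.
After step 2 the species present is a tertiary carbocation.

tertiary carbocation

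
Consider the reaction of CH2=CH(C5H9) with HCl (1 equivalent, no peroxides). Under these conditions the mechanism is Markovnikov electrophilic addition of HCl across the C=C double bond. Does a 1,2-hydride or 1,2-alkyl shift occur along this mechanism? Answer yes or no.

yes

The first-formed carbocation is secondary.
The adjacent cyclopentyl carbon already bears 2 other carbon substituents and has a hydrogen to migrate; after a 1,2-hydride shift from that carbon the positive charge sits on a tertiary centre.
Tertiary is more stable than secondary, so the shift occurs.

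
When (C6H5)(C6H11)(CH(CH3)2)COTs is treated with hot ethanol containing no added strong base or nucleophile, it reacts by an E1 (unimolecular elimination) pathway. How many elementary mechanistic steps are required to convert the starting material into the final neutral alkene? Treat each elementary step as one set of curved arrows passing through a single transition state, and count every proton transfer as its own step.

Step 1: Rate-determining heterolysis of the C–O bond gives TsO⁻ and a tertiary carbocation.
(No 1,2-shift: no single shift to an adjacent carbon would give a more stable cation.)
Step 2: Loss of a β-proton to an ethanol molecule of the solvent: the C–H bonding pair collapses toward the cationic carbon to form the C=C π bond, yielding the alkene.
Total: 2 elementary steps.

2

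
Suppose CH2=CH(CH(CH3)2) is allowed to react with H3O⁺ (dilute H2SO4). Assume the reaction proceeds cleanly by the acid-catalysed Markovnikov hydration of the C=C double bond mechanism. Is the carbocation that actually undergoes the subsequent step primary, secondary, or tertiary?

Step 1: The π electrons of the C=C bond attack a proton of H3O⁺; Markovnikov addition places the new C–H on the less-substituted alkene carbon, so the positive charge ends up on the more-substituted carbon — a secondary carbocation. H2O is released.
Step 2: A hydride (H with its bonding pair) migrates from the adjacent isopropyl carbon to the cationic centre — a 1,2-hydride shift — upgrading the secondary cation to a tertiary one.
The cation rearranges from secondary to tertiary via a 1,2-hydride shift from the adjacent isopropyl carbon; the tertiary cation is what reacts next.

tertiary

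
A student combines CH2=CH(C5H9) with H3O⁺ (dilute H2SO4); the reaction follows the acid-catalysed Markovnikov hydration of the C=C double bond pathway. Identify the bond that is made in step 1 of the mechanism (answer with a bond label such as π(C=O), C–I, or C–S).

C–H

Step 1: The π electrons of the C=C bond attack a proton of H3O⁺; Markovnikov addition places the new C–H on the less-substituted alkene carbon, so the positive charge ends up on the more-substituted carbon — a secondary carbocation. H2O is released.
The bond formed in this step is the C–H bond.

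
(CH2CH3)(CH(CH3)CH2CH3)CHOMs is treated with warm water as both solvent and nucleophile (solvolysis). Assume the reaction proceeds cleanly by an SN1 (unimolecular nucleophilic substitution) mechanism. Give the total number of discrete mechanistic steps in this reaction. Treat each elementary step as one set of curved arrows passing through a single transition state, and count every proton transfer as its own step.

4

Step 1: Ionisation: the C–O σ-bond cleaves heterolytically; both bonding electrons depart with MsO⁻, leaving a secondary carbocation at the α-carbon.
Step 2: Carbocation rearrangement: a 1,2-hydride shift from the adjacent sec-butyl carbon converts the initially-formed secondary cation into the more stable tertiary cation.
Step 3: A lone pair on the oxygen of H2O attacks the carbocation, forming a new C–O σ-bond and an oxonium ion.
Step 4: A second solvent molecule removes the proton on oxygen, giving the neutral alcohol product.
Total: 4 elementary steps.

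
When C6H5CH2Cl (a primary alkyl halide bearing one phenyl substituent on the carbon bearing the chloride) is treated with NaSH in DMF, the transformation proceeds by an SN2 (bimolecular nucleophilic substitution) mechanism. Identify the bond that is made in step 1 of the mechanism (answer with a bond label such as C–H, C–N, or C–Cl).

C–S

Step 1: Backside attack by HS⁻ on the carbon bearing the chloride: the new C–S bond forms as the C–Cl bond breaks, with Walden inversion at carbon.
The bond formed in this step is the C–S bond.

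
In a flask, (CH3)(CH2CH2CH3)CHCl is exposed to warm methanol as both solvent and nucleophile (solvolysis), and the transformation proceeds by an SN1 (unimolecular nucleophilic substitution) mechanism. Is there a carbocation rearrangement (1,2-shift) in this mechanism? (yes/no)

The first-formed carbocation is secondary.
No single 1,2-shift to an adjacent carbon would produce a more-substituted cation than the one already present, so no rearrangement occurs.

no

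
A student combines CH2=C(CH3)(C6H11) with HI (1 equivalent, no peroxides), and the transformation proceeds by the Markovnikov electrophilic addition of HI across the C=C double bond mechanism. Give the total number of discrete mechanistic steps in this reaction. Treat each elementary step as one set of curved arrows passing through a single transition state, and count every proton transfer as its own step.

2

Step 1: Electrophilic addition begins with the π(C=C) electrons forming a bond to the proton of HI. Following Markovnikov's rule, the resulting cation is tertiary. The H–I bond breaks heterolytically, releasing I⁻.
(No 1,2-shift: no single shift to an adjacent carbon would give a more stable cation.)
Step 2: Nucleophilic attack by I⁻ on the carbocation completes the addition, giving R–I.
Total: 2 elementary steps.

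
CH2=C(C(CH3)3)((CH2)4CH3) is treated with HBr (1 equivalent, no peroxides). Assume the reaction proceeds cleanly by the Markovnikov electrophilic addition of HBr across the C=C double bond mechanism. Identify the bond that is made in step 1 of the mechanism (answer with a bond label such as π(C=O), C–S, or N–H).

Step 1: Electrophilic addition begins with the π(C=C) electrons forming a bond to the proton of HBr. Following Markovnikov's rule, the resulting cation is tertiary. The H–Br bond breaks heterolytically, releasing Br⁻.
The bond formed in this step is the C–H bond.

C–H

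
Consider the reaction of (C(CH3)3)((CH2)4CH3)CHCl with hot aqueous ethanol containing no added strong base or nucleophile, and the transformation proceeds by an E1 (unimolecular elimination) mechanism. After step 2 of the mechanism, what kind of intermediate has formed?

Step 1: The C–Cl bond breaks with both electrons going to the chloride; Cl⁻ leaves and a secondary carbocation remains.
Step 2: A methyl group with its bonding pair migrates from the adjacent tert-butyl carbon to the cationic centre — a 1,2-methyl shift — upgrading the secondary cation to a tertiary one.
After step 2 the species present is a tertiary carbocation.

tertiary carbocation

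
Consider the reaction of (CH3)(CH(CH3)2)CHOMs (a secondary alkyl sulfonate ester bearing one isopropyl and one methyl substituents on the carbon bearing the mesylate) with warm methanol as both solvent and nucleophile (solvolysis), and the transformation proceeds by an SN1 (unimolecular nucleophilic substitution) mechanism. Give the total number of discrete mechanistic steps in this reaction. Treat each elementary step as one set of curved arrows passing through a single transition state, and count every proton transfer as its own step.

4

Step 1: Ionisation: the C–O σ-bond cleaves heterolytically; both bonding electrons depart with MsO⁻, leaving a secondary carbocation at the α-carbon.
Step 2: Carbocation rearrangement: a 1,2-hydride shift from the adjacent isopropyl carbon converts the initially-formed secondary cation into the more stable tertiary cation.
Step 3: A lone pair on the oxygen of CH3OH attacks the carbocation, forming a new C–O σ-bond and an oxonium ion.
Step 4: Proton transfer from the O–H of the oxonium ion to a solvent molecule delivers the neutral ether.
Total: 4 elementary steps.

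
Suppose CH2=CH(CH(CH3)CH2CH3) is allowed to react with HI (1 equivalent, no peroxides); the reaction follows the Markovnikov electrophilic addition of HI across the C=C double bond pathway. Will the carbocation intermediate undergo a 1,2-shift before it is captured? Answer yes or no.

The first-formed carbocation is secondary.
The adjacent sec-butyl carbon already bears 2 other carbon substituents and has a hydrogen to migrate; after a 1,2-hydride shift from that carbon the positive charge sits on a tertiary centre.
Tertiary is more stable than secondary, so the shift occurs.

yes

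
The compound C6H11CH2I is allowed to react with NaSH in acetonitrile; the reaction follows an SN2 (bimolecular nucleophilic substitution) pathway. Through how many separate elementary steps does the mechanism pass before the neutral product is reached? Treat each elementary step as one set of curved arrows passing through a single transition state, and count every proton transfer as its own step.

Step 1: The hydrosulfide nucleophile donates a lone pair from S to the α-carbon in a backside attack; simultaneously the C–I σ-bond breaks and both of its electrons leave with I⁻. One concerted step with inversion of configuration.
Total: 1 elementary step.

1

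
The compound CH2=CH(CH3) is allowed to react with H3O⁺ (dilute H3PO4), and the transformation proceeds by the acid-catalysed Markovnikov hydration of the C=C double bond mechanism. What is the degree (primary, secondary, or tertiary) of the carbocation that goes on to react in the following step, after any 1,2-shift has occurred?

secondary

Step 1: Protonation of the alkene by H3O⁺: the π bond acts as the nucleophile and picks up H⁺, giving the more stable (Markovnikov) secondary carbocation. H2O is released.
No single 1,2-shift to an adjacent carbon would give a more-substituted cation, so no rearrangement occurs.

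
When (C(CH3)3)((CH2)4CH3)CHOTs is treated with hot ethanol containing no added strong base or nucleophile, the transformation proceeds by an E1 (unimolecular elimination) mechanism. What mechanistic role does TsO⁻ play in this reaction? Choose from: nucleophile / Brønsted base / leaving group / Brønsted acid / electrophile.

Step 1: The C–O bond breaks with both electrons going to the tosylate; TsO⁻ leaves and a secondary carbocation remains.
TsO⁻ departs with both electrons of the breaking σ-bond — that is the definition of a leaving group.

leaving group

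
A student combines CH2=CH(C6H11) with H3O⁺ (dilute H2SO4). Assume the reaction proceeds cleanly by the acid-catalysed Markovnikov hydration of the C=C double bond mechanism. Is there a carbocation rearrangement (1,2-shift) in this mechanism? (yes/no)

The first-formed carbocation is secondary.
The adjacent cyclohexyl carbon already bears 2 other carbon substituents and has a hydrogen to migrate; after a 1,2-hydride shift from that carbon the positive charge sits on a tertiary centre.
Tertiary is more stable than secondary, so the shift occurs.

yes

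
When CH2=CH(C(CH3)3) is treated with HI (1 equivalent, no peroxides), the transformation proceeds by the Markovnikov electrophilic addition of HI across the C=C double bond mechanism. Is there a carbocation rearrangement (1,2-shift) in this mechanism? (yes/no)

The first-formed carbocation is secondary.
The adjacent tert-butyl carbon has no hydrogen but bears methyl groups; migration of one methyl with its bonding pair (a 1,2-methyl shift) places the charge on a tertiary centre.
Tertiary is more stable than secondary, so the shift occurs.

yes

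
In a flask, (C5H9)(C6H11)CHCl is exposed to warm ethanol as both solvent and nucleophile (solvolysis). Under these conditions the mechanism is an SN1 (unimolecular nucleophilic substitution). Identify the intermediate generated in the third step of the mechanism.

Step 1: Unassisted departure of Cl⁻ (taking the C–Cl bonding pair) generates a secondary carbocation.
Step 2: A hydride (H with its bonding pair) migrates from the adjacent cyclohexyl carbon to the cationic centre — a 1,2-hydride shift — upgrading the secondary cation to a tertiary one.
Step 3: A lone pair on the oxygen of CH3CH2OH attacks the carbocation, forming a new C–O σ-bond and an oxonium ion.
After step 3 the species present is an oxonium ion.

oxonium ion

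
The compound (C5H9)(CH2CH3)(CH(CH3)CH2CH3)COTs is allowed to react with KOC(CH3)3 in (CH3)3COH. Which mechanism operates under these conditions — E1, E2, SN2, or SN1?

Conditions: a strong/bulky base with a tertiary substrate bearing a β-hydrogen.
These conditions are the textbook signature of the E2 pathway.
A strong (often hindered) base removes a β-H in concert with loss of the leaving group — bimolecular elimination.

E2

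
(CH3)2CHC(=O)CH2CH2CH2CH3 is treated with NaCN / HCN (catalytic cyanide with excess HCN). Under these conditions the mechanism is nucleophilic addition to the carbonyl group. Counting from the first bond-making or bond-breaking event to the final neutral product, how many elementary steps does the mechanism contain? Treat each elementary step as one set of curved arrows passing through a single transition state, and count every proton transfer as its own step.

2

Step 1: Nucleophilic addition: CN⁻ adds to the carbonyl carbon, pushing the π(C=O) electron pair onto oxygen and giving a tetrahedral alkoxide.
Step 2: The alkoxide oxygen removes a proton from HCN present in the mixture, giving a cyanohydrin and regenerating CN⁻.
Total: 2 elementary steps.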